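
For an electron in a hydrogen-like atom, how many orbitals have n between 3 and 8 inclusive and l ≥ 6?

41

Treat each shell separately and count matching orbitals:
n=7 → 13; n=8 → 28.
Total orbitals: 13 + 28 = 41.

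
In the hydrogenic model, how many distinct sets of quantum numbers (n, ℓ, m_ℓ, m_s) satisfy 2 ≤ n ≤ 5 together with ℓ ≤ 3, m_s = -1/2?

45

Work shell by shell — for each n, count the (ℓ, m_ℓ) pairs that satisfy ℓ ≤ 3:
n=2 → 4; n=3 → 9; n=4 → 16; n=5 → 16.
Orbitals: 4 + 9 + 16 + 16 = 45. With m_s fixed to -1/2 there is one state per orbital, so 45 states.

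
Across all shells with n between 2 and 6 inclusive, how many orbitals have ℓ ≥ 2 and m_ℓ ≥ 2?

20

Work shell by shell — for each n, count the (ℓ, m_ℓ) pairs that satisfy ℓ ≥ 2 and m_ℓ ≥ 2:
n=3 → 1; n=4 → 3; n=5 → 6; n=6 → 10.
Total orbitals: 1 + 3 + 6 + 10 = 20.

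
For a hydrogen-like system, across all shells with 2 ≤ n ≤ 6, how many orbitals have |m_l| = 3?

12

Per-shell orbital counts meeting the constraint:
n=4 → 2; n=5 → 4; n=6 → 6.
Total orbitals: 2 + 4 + 6 = 12.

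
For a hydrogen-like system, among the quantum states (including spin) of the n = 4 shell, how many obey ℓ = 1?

6

The n = 4 shell has ℓ = 0 through 3; check each.
The (ℓ, m_ℓ) pairs meeting ℓ = 1 give: ℓ=1 → 3.
Orbitals: 3. Each orbital carries two spin states, so 3 × 2 = 6 states.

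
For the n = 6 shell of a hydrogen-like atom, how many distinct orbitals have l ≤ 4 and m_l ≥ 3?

With n = 6 the allowed l are 0, 1, …, 5.
Contributions: l=3 → 1; l=4 → 2.
Total orbitals: 1 + 2 = 3.

3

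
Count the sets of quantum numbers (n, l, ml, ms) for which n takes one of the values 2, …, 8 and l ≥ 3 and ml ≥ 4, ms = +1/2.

Work shell by shell — for each n, count the (l, ml) pairs that satisfy l ≥ 3 and ml ≥ 4:
n=5 → 1; n=6 → 3; n=7 → 6; n=8 → 10.
Orbitals: 1 + 3 + 6 + 10 = 20. With ms fixed to +1/2 there is one state per orbital, so 20 states.

20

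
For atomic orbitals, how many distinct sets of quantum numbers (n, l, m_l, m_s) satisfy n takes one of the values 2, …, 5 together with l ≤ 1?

Per-shell orbital counts meeting the constraint:
n=2 → 4; n=3 → 4; n=4 → 4; n=5 → 4.
Orbitals: 4 + 4 + 4 + 4 = 16. Including both spin states (m_s = ±1/2) gives 2 × 16 = 32 states.

32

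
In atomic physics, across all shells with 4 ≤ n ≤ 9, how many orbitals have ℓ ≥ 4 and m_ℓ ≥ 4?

35

For each n in the range, tally the orbitals obeying ℓ ≥ 4 and m_ℓ ≥ 4:
n=5 → 1; n=6 → 3; n=7 → 6; n=8 → 10; n=9 → 15.
Total orbitals: 1 + 3 + 6 + 10 + 15 = 35.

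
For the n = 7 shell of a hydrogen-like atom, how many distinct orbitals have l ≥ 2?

45

Go through l = 0, …, 6 (the values permitted for n = 7).
Contributions: l=2 → 5; l=3 → 7; l=4 → 9; l=5 → 11; l=6 → 13.
Total orbitals: 5 + 7 + 9 + 11 + 13 = 45.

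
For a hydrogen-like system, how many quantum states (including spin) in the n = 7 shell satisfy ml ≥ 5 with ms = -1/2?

Go through l = 0, …, 6 (the values permitted for n = 7).
Orbitals with ml ≥ 5, by l: l=5 → 1; l=6 → 2.
Orbitals: 1 + 2 = 3. With ms fixed to a single value there is one state per orbital, giving 3 states.

3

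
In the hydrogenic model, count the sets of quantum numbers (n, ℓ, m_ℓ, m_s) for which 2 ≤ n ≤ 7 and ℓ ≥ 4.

124

For each n in the range, tally the orbitals obeying ℓ ≥ 4:
n=5 → 9; n=6 → 20; n=7 → 33.
Orbitals: 9 + 20 + 33 = 62. Including both spin states (m_s = ±1/2) gives 2 × 62 = 124 states.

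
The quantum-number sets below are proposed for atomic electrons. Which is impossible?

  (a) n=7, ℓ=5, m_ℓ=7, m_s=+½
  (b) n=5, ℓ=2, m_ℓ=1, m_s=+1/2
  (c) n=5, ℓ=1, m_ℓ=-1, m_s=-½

(a) has |m_ℓ| = 7 > ℓ = 5, violating −ℓ ≤ m_ℓ ≤ ℓ.
The remaining sets (b), (c) satisfy all four rules.

(a)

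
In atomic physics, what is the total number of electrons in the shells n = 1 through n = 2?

Shell n has n² orbitals: 1²=1 + 2²=4 = 5 orbitals.
Two spin states per orbital: 2 × 5 = 10 electrons.

10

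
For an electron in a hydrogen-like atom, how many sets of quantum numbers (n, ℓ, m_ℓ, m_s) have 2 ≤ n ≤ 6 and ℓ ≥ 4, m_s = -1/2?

29

For each n in the range, tally the orbitals obeying ℓ ≥ 4:
n=5 → 9; n=6 → 20.
Orbitals: 9 + 20 = 29. With m_s fixed to -1/2 there is one state per orbital, so 29 states.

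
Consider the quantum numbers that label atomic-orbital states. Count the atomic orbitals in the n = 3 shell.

The n = 3 shell contains n² = 3² = 9 orbitals.

9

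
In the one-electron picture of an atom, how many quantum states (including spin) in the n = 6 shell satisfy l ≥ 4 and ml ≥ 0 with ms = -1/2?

Contributions: l=4 → 5; l=5 → 6.
Orbitals: 5 + 6 = 11. With ms fixed to a single value there is one state per orbital, giving 11 states.

11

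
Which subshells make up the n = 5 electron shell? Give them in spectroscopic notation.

For n = 5, ℓ runs from 0 to 4. In spectroscopic notation ℓ = 0,1,2,… ↔ s,p,d,f,g,h,i, so the subshells are 5s, 5p, 5d, 5f, 5g.

5s, 5p, 5d, 5f, 5g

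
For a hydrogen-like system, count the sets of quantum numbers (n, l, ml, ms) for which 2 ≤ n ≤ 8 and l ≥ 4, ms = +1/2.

Treat each shell separately and count matching orbitals:
n=5 → 9; n=6 → 20; n=7 → 33; n=8 → 48.
Orbitals: 9 + 20 + 33 + 48 = 110. With ms fixed to +1/2 there is one state per orbital, so 110 states.

110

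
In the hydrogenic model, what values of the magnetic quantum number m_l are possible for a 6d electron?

The 6d subshell has l = 2, and m_l takes every integer from −l to +l. With l = 2 that gives the 5 values -2, -1, 0, 1, 2.

-2, -1, 0, 1, 2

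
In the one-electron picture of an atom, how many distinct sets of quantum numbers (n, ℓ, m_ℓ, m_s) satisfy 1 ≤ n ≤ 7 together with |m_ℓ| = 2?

Treat each shell separately and count matching orbitals:
n=3 → 2; n=4 → 4; n=5 → 6; n=6 → 8; n=7 → 10.
Orbitals: 2 + 4 + 6 + 8 + 10 = 30. Including both spin states (m_s = ±1/2) gives 2 × 30 = 60 states.

60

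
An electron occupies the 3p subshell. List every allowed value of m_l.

The 3p subshell has l = 1, and m_l takes every integer from −l to +l. With l = 1 that gives the 3 values -1, 0, 1.

-1, 0, 1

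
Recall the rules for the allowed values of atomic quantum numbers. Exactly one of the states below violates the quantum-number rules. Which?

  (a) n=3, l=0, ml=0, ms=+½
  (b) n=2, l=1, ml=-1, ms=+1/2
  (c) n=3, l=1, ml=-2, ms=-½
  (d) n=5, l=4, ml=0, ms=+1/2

(c) has |ml| = 2 > l = 1, violating −l ≤ ml ≤ l.
The remaining sets (a), (b), (d) satisfy all four rules.

(c)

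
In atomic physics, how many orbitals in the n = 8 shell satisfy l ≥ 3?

55

With n = 8 the allowed l are 0, 1, …, 7.
Orbitals with l ≥ 3, by l: l=3 → 7; l=4 → 9; l=5 → 11; l=6 → 13; l=7 → 15.
Total orbitals: 7 + 9 + 11 + 13 + 15 = 55.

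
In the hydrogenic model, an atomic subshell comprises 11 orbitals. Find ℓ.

ℓ = 5

2ℓ+1 = 11 gives ℓ = 5.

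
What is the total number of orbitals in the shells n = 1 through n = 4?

Shell n has n² orbitals: 1²=1 + 2²=4 + 3²=9 + 4²=16 = 30 orbitals.

30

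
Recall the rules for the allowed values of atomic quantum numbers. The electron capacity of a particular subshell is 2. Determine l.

2(2l+1) = 2 ⇒ 2l+1 = 1 ⇒ l = 0.

l = 0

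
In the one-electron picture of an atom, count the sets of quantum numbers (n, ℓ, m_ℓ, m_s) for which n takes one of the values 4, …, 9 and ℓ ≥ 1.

Count contributing orbitals for each principal shell:
n=4 → 15; n=5 → 24; n=6 → 35; n=7 → 48; n=8 → 63; n=9 → 80.
Orbitals: 15 + 24 + 35 + 48 + 63 + 80 = 265. Including both spin states (m_s = ±1/2) gives 2 × 265 = 530 states.

530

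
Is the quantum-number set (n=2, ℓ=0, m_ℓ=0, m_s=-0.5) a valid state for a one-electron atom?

Yes

n = 2 is a positive integer. ℓ = 0 satisfies 0 ≤ ℓ ≤ n−1 = 1. m_ℓ = 0 lies in the range −ℓ … +ℓ (here 0). m_s = -1/2 is one of ±1/2.
All four constraints are satisfied.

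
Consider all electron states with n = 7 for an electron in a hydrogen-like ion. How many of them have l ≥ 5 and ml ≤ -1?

With n = 7 the allowed l are 0, 1, …, 6.
Per l-value: l=5 → 5; l=6 → 6.
Orbitals: 5 + 6 = 11. Each orbital carries two spin states, so 11 × 2 = 22 states.

22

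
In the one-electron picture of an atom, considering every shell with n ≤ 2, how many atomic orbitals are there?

Total orbitals = 1² + 2² = 5.

5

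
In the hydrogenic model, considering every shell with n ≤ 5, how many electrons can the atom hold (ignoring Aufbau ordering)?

Total orbitals = 1² + 2² + 3² + 4² + 5² = 55. Doubling for spin gives 110 electrons.

110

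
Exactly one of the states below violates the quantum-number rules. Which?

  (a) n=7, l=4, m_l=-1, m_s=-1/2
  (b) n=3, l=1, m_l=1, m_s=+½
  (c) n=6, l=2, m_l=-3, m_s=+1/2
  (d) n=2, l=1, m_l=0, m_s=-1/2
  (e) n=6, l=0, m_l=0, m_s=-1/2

(c)

(c) has |m_l| = 3 > l = 2, violating −l ≤ m_l ≤ l.
The remaining sets (a), (b), (d), (e) satisfy all four rules.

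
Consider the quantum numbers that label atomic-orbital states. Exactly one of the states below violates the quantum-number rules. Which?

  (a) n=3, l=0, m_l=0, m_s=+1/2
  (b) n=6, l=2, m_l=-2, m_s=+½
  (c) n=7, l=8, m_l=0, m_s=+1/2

(c)

(c) has l = 8 ≥ n = 7, violating 0 ≤ l ≤ n−1.
The remaining sets (a), (b) satisfy all four rules.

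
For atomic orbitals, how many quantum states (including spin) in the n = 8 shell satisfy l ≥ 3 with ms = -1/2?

55

The n = 8 shell has l = 0 through 7; check each.
The (l, ml) pairs meeting l ≥ 3 give: l=3 → 7; l=4 → 9; l=5 → 11; l=6 → 13; l=7 → 15.
Orbitals: 7 + 9 + 11 + 13 + 15 = 55. With ms fixed to a single value there is one state per orbital, giving 55 states.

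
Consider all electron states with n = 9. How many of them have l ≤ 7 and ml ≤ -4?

With n = 9 the allowed l are 0, 1, …, 8.
The (l, ml) pairs meeting l ≤ 7 and ml ≤ -4 give: l=4 → 1; l=5 → 2; l=6 → 3; l=7 → 4.
Orbitals: 1 + 2 + 3 + 4 = 10. Each orbital carries two spin states, so 10 × 2 = 20 states.

20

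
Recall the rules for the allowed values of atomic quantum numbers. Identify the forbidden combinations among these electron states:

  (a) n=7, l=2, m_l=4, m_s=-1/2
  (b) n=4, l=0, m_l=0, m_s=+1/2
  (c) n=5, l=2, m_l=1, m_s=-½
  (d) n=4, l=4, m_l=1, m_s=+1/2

(a) has |m_l| = 4 > l = 2, violating −l ≤ m_l ≤ l.
(d) has l = 4 ≥ n = 4, violating 0 ≤ l ≤ n−1.
The remaining sets (b), (c) satisfy all four rules.

(a) and (d)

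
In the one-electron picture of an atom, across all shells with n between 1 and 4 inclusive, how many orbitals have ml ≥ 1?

Per-shell orbital counts meeting the constraint:
n=2 → 1; n=3 → 3; n=4 → 6.
Total orbitals: 1 + 3 + 6 = 10.

10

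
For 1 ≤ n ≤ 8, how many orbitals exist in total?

204

Total orbitals = 1² + 2² + 3² + 4² + 5² + 6² + 7² + 8² = 204.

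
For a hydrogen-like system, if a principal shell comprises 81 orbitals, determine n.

n² = 81 ⇒ n = 9.

n = 9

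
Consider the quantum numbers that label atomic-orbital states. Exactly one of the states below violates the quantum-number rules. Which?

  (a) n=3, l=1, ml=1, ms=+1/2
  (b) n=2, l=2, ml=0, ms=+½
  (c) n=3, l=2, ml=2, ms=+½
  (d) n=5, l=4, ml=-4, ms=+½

(b)

(b) has l = 2 ≥ n = 2, violating 0 ≤ l ≤ n−1.
The remaining sets (a), (c), (d) satisfy all four rules.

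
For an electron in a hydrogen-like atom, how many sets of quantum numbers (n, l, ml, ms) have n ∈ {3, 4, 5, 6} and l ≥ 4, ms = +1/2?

Go shell by shell, enumerating (l, ml) with l ≥ 4:
n=5 → 9; n=6 → 20.
Orbitals: 9 + 20 = 29. With ms fixed to +1/2 there is one state per orbital, so 29 states.

29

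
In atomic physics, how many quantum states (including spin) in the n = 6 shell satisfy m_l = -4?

4

For n = 6, l ranges over 0 … 5.
Contributions: l=4 → 1; l=5 → 1.
Orbitals: 1 + 1 = 2. Each orbital carries two spin states, so 2 × 2 = 4 states.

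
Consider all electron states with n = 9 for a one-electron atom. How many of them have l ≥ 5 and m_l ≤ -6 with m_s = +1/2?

With n = 9 the allowed l are 0, 1, …, 8.
Per l-value: l=6 → 1; l=7 → 2; l=8 → 3.
Orbitals: 1 + 2 + 3 = 6. With m_s fixed to a single value there is one state per orbital, giving 6 states.

6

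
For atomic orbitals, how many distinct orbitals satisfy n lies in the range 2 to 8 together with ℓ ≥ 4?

110

Go shell by shell, enumerating (ℓ, m_ℓ) with ℓ ≥ 4:
n=5 → 9; n=6 → 20; n=7 → 33; n=8 → 48.
Total orbitals: 9 + 20 + 33 + 48 = 110.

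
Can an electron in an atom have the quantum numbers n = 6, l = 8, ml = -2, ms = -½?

Not allowed

The orbital quantum number must satisfy 0 ≤ l ≤ n−1. With n = 6 the allowed l values are 0, 1, 2, 3, 4, 5, so l = 8 is out of range.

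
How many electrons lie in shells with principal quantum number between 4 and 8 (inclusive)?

380

Shell n has n² orbitals: 4²=16 + 5²=25 + 6²=36 + 7²=49 + 8²=64 = 190 orbitals.
Two spin states per orbital: 2 × 190 = 380 electrons.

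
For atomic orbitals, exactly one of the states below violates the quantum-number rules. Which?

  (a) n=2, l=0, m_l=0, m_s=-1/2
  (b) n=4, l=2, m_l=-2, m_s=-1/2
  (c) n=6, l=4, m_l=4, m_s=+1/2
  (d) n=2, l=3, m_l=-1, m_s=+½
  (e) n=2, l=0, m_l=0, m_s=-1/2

(d)

(d) has l = 3 ≥ n = 2, violating 0 ≤ l ≤ n−1.
The remaining sets (a), (b), (c), (e) satisfy all four rules.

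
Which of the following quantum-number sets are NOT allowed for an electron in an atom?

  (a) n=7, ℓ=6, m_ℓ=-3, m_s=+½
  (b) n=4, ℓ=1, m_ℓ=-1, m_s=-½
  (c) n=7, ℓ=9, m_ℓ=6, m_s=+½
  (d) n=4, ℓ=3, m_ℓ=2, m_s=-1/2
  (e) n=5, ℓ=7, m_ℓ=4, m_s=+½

(c) has ℓ = 9 ≥ n = 7, violating 0 ≤ ℓ ≤ n−1.
(e) has ℓ = 7 ≥ n = 5, violating 0 ≤ ℓ ≤ n−1.
The remaining sets (a), (b), (d) satisfy all four rules.

(c) and (e)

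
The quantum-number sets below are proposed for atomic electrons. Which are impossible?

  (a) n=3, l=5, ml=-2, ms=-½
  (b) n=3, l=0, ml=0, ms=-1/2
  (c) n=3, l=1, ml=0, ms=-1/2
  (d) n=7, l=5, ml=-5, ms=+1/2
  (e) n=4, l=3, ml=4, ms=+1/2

(a) has l = 5 ≥ n = 3, violating 0 ≤ l ≤ n−1.
(e) has |ml| = 4 > l = 3, violating −l ≤ ml ≤ l.
The remaining sets (b), (c), (d) satisfy all four rules.

(a) and (e)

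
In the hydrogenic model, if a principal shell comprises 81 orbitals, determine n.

n = 9

n² = 81 ⇒ n = 9.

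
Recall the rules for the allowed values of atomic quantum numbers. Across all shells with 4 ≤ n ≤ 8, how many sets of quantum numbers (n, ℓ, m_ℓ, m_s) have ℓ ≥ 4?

For each n in the range, tally the orbitals obeying ℓ ≥ 4:
n=5 → 9; n=6 → 20; n=7 → 33; n=8 → 48.
Orbitals: 9 + 20 + 33 + 48 = 110. Including both spin states (m_s = ±1/2) gives 2 × 110 = 220 states.

220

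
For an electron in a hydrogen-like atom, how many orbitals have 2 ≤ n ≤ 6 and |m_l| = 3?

12

Treat each shell separately and count matching orbitals:
n=4 → 2; n=5 → 4; n=6 → 6.
Total orbitals: 2 + 4 + 6 = 12.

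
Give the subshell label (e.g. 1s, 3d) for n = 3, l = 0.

l = 0 corresponds to the letter 's', so the subshell is 3s.

3s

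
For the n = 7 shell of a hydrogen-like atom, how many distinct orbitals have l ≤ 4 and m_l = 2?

3

Go through l = 0, …, 6 (the values permitted for n = 7).
Contributions: l=2 → 1; l=3 → 1; l=4 → 1.
Total orbitals: 1 + 1 + 1 = 3.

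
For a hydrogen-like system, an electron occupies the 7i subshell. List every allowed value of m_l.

-6, -5, -4, -3, -2, -1, 0, 1, 2, 3, 4, 5, 6

The 7i subshell has l = 6, and m_l takes every integer from −l to +l. With l = 6 that gives the 13 values -6, -5, -4, -3, -2, -1, 0, 1, 2, 3, 4, 5, 6.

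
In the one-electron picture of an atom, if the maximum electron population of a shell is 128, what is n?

2n² = 128 ⇒ n² = 64 ⇒ n = 8.

n = 8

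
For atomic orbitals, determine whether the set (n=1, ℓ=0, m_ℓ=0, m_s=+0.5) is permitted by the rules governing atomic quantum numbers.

Valid

n = 1 is a positive integer. ℓ = 0 satisfies 0 ≤ ℓ ≤ n−1 = 0. m_ℓ = 0 lies in the range −ℓ … +ℓ (here 0). m_s = +1/2 is one of ±1/2.
All four constraints are satisfied.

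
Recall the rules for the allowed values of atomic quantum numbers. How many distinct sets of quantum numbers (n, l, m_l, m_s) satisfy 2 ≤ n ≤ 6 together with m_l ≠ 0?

140

Per-shell orbital counts meeting the constraint:
n=2 → 2; n=3 → 6; n=4 → 12; n=5 → 20; n=6 → 30.
Orbitals: 2 + 6 + 12 + 20 + 30 = 70. Including both spin states (m_s = ±1/2) gives 2 × 70 = 140 states.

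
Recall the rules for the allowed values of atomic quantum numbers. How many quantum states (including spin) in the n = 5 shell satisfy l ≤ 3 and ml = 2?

4

Contributions: l=2 → 1; l=3 → 1.
Orbitals: 1 + 1 = 2. Each orbital carries two spin states, so 2 × 2 = 4 states.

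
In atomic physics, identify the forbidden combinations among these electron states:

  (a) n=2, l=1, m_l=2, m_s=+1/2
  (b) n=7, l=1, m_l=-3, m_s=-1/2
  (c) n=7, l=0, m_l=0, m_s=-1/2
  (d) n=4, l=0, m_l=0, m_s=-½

(a) and (b)

(a) has |m_l| = 2 > l = 1, violating −l ≤ m_l ≤ l.
(b) has |m_l| = 3 > l = 1, violating −l ≤ m_l ≤ l.
The remaining sets (c), (d) satisfy all four rules.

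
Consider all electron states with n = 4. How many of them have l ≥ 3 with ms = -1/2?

For n = 4, l ranges over 0 … 3.
The (l, ml) pairs meeting l ≥ 3 give: l=3 → 7.
Orbitals: 7. With ms fixed to a single value there is one state per orbital, giving 7 states.

7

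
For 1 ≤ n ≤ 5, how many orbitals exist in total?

55

Total orbitals = 1² + 2² + 3² + 4² + 5² = 55.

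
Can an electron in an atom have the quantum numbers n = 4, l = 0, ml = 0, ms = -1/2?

n = 4 is a positive integer. l = 0 satisfies 0 ≤ l ≤ n−1 = 3. ml = 0 lies in the range −l … +l (here 0). ms = -1/2 is one of ±1/2.
All four constraints are satisfied.

Yes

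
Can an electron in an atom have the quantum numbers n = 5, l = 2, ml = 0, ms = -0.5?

n = 5 is a positive integer. l = 2 satisfies 0 ≤ l ≤ n−1 = 4. ml = 0 lies in the range −l … +l (here −2 … 2). ms = -1/2 is one of ±1/2.
All four constraints are satisfied.

Valid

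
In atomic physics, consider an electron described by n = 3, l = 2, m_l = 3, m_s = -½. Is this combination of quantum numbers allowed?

Invalid

The magnetic quantum number must satisfy −l ≤ m_l ≤ l. With l = 2, m_l can only be -2, -1, 0, 1, 2, so m_l = 3 is forbidden.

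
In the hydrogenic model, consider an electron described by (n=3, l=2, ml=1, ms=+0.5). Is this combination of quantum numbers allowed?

Yes

n = 3 is a positive integer. l = 2 satisfies 0 ≤ l ≤ n−1 = 2. ml = 1 lies in the range −l … +l (here −2 … 2). ms = +1/2 is one of ±1/2.
All four constraints are satisfied.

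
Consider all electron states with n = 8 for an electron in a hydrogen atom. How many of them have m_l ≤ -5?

Go through l = 0, …, 7 (the values permitted for n = 8).
Per l-value: l=5 → 1; l=6 → 2; l=7 → 3.
Orbitals: 1 + 2 + 3 = 6. Each orbital carries two spin states, so 6 × 2 = 12 states.

12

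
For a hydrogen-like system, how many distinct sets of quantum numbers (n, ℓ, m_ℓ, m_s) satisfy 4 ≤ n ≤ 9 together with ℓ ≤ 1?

48

For each n in the range, tally the orbitals obeying ℓ ≤ 1:
n=4 → 4; n=5 → 4; n=6 → 4; n=7 → 4; n=8 → 4; n=9 → 4.
Orbitals: 4 + 4 + 4 + 4 + 4 + 4 = 24. Including both spin states (m_s = ±1/2) gives 2 × 24 = 48 states.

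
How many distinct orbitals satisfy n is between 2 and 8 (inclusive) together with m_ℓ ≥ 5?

Per-shell orbital counts meeting the constraint:
n=6 → 1; n=7 → 3; n=8 → 6.
Total orbitals: 1 + 3 + 6 = 10.

10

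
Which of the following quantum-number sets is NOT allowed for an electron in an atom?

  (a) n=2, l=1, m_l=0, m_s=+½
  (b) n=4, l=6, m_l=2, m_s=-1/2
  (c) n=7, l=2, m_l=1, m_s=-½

(b)

(b) has l = 6 ≥ n = 4, violating 0 ≤ l ≤ n−1.
The remaining sets (a), (c) satisfy all four rules.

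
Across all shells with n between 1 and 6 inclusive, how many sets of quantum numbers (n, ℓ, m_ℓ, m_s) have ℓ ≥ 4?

For each n in the range, tally the orbitals obeying ℓ ≥ 4:
n=5 → 9; n=6 → 20.
Orbitals: 9 + 20 = 29. Including both spin states (m_s = ±1/2) gives 2 × 29 = 58 states.

58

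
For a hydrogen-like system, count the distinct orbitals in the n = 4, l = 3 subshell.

A subshell has 2l+1 orbitals; with l = 3, that's 7.

7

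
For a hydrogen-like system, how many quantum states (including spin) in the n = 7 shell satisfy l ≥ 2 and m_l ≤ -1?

Per l-value: l=2 → 2; l=3 → 3; l=4 → 4; l=5 → 5; l=6 → 6.
Orbitals: 2 + 3 + 4 + 5 + 6 = 20. Each orbital carries two spin states, so 20 × 2 = 40 states.

40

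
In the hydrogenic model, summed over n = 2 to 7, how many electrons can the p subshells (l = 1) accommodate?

A p subshell (l = 1) exists for every n ≥ 2, so shells n = 2, 3, 4, 5, 6, 7 each contribute one — 6 subshells.
Since each p subshell holds 2(2·1+1) = 6 electrons, the total is 6 × 6 = 36.

36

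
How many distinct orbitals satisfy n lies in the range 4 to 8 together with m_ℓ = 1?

Work shell by shell — for each n, count the (ℓ, m_ℓ) pairs that satisfy m_ℓ = 1:
n=4 → 3; n=5 → 4; n=6 → 5; n=7 → 6; n=8 → 7.
Total orbitals: 3 + 4 + 5 + 6 + 7 = 25.

25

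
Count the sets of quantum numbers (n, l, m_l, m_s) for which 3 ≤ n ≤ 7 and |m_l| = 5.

12

Go shell by shell, enumerating (l, m_l) with |m_l| = 5:
n=6 → 2; n=7 → 4.
Orbitals: 2 + 4 = 6. Including both spin states (m_s = ±1/2) gives 2 × 6 = 12 states.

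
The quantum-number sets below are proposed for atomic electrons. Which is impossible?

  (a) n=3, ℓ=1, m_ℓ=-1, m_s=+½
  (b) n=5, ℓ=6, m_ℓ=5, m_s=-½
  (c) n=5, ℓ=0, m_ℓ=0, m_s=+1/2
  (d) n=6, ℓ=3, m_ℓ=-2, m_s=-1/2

(b)

(b) has ℓ = 6 ≥ n = 5, violating 0 ≤ ℓ ≤ n−1.
The remaining sets (a), (c), (d) satisfy all four rules.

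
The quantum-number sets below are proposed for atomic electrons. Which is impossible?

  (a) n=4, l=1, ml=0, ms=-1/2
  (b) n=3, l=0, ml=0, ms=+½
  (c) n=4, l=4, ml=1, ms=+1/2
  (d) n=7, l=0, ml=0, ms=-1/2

(c)

(c) has l = 4 ≥ n = 4, violating 0 ≤ l ≤ n−1.
The remaining sets (a), (b), (d) satisfy all four rules.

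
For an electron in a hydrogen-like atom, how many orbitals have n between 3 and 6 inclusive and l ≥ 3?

Per-shell orbital counts meeting the constraint:
n=4 → 7; n=5 → 16; n=6 → 27.
Total orbitals: 7 + 16 + 27 = 50.

50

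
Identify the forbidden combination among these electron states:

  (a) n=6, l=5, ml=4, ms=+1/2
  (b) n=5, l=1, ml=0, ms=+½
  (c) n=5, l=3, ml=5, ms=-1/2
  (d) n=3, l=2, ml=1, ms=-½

(c)

(c) has |ml| = 5 > l = 3, violating −l ≤ ml ≤ l.
The remaining sets (a), (b), (d) satisfy all four rules.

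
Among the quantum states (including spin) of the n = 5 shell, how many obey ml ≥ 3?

6

With n = 5 the allowed l are 0, 1, …, 4.
The (l, ml) pairs meeting ml ≥ 3 give: l=3 → 1; l=4 → 2.
Orbitals: 1 + 2 = 3. Each orbital carries two spin states, so 3 × 2 = 6 states.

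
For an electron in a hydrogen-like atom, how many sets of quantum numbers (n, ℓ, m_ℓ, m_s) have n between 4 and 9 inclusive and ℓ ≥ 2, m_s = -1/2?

Per-shell orbital counts meeting the constraint:
n=4 → 12; n=5 → 21; n=6 → 32; n=7 → 45; n=8 → 60; n=9 → 77.
Orbitals: 12 + 21 + 32 + 45 + 60 + 77 = 247. With m_s fixed to -1/2 there is one state per orbital, so 247 states.

247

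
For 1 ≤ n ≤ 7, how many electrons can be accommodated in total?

280

Total orbitals = 1² + 2² + 3² + 4² + 5² + 6² + 7² = 140. Doubling for spin gives 280 electrons.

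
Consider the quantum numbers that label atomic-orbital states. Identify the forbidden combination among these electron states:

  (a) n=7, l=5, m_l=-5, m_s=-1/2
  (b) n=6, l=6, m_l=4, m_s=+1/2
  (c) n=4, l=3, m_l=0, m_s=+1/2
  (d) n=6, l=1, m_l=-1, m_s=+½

(b)

(b) has l = 6 ≥ n = 6, violating 0 ≤ l ≤ n−1.
The remaining sets (a), (c), (d) satisfy all four rules.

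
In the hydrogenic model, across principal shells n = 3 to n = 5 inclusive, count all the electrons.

100

Shell n has n² orbitals: 3²=9 + 4²=16 + 5²=25 = 50 orbitals.
Two spin states per orbital: 2 × 50 = 100 electrons.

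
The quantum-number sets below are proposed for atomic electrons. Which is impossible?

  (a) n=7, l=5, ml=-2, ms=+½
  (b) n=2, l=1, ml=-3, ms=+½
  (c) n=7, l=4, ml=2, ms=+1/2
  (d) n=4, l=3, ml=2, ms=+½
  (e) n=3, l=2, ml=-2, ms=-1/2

(b) has |ml| = 3 > l = 1, violating −l ≤ ml ≤ l.
The remaining sets (a), (c), (d), (e) satisfy all four rules.

(b)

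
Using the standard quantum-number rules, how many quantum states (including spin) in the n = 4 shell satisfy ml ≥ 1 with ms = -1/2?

6

The n = 4 shell has l = 0 through 3; check each.
The (l, ml) pairs meeting ml ≥ 1 give: l=1 → 1; l=2 → 2; l=3 → 3.
Orbitals: 1 + 2 + 3 = 6. With ms fixed to a single value there is one state per orbital, giving 6 states.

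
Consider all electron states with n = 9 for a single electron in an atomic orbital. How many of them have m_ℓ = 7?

4

Per ℓ-value: ℓ=7 → 1; ℓ=8 → 1.
Orbitals: 1 + 1 = 2. Each orbital carries two spin states, so 2 × 2 = 4 states.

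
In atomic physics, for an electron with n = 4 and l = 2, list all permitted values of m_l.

m_l takes every integer from −l to +l. With l = 2 that gives the 5 values -2, -1, 0, 1, 2.

-2, -1, 0, 1, 2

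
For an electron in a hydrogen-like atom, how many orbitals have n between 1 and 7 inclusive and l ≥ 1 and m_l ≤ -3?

Per-shell orbital counts meeting the constraint:
n=4 → 1; n=5 → 3; n=6 → 6; n=7 → 10.
Total orbitals: 1 + 3 + 6 + 10 = 20.

20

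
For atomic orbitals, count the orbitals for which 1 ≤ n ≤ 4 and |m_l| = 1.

12

Go shell by shell, enumerating (l, m_l) with |m_l| = 1:
n=2 → 2; n=3 → 4; n=4 → 6.
Total orbitals: 2 + 4 + 6 = 12.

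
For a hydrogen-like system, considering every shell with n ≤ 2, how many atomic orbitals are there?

5

Total orbitals = 1² + 2² = 5.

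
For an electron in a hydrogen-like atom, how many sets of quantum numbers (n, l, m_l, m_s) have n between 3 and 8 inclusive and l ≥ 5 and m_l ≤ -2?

56

Go shell by shell, enumerating (l, m_l) with l ≥ 5 and m_l ≤ -2:
n=6 → 4; n=7 → 9; n=8 → 15.
Orbitals: 4 + 9 + 15 = 28. Including both spin states (m_s = ±1/2) gives 2 × 28 = 56 states.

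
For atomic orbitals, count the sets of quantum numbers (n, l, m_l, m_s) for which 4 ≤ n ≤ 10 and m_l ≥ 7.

Go shell by shell, enumerating (l, m_l) with m_l ≥ 7:
n=8 → 1; n=9 → 3; n=10 → 6.
Orbitals: 1 + 3 + 6 = 10. Including both spin states (m_s = ±1/2) gives 2 × 10 = 20 states.

20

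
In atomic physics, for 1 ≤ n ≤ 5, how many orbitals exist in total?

Total orbitals = 1² + 2² + 3² + 4² + 5² = 55.

55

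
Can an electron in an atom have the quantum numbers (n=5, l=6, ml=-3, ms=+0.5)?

Invalid

The orbital quantum number must satisfy 0 ≤ l ≤ n−1. With n = 5 the allowed l values are 0, 1, 2, 3, 4, so l = 6 is out of range.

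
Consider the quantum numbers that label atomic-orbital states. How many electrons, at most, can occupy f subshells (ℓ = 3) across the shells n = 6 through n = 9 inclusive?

56

An f subshell (ℓ = 3) exists for every n ≥ 4, so shells n = 6, 7, 8, 9 each contribute one — 4 subshells.
Since each f subshell holds 2(2·3+1) = 14 electrons, the total is 4 × 14 = 56.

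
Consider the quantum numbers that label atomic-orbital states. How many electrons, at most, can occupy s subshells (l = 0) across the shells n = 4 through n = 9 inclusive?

12

An s subshell (l = 0) exists for every n ≥ 1, so shells n = 4, 5, 6, 7, 8, 9 each contribute one — 6 subshells.
Since each s subshell holds 2(2·0+1) = 2 electrons, the total is 6 × 2 = 12.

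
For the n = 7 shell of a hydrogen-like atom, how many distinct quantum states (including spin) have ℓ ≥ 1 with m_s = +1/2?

48

With n = 7 the allowed ℓ are 0, 1, …, 6.
Orbitals with ℓ ≥ 1, by ℓ: ℓ=1 → 3; ℓ=2 → 5; ℓ=3 → 7; ℓ=4 → 9; ℓ=5 → 11; ℓ=6 → 13.
Orbitals: 3 + 5 + 7 + 9 + 11 + 13 = 48. With m_s fixed to a single value there is one state per orbital, giving 48 states.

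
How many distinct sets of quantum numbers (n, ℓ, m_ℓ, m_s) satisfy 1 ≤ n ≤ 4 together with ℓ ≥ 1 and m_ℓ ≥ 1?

20

For each n in the range, tally the orbitals obeying ℓ ≥ 1 and m_ℓ ≥ 1:
n=2 → 1; n=3 → 3; n=4 → 6.
Orbitals: 1 + 3 + 6 = 10. Including both spin states (m_s = ±1/2) gives 2 × 10 = 20 states.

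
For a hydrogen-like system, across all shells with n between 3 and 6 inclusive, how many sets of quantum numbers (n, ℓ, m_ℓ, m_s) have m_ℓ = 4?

Go shell by shell, enumerating (ℓ, m_ℓ) with m_ℓ = 4:
n=5 → 1; n=6 → 2.
Orbitals: 1 + 2 = 3. Including both spin states (m_s = ±1/2) gives 2 × 3 = 6 states.

6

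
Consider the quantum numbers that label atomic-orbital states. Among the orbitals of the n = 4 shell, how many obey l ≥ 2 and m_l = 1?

Orbitals with l ≥ 2 and m_l = 1, by l: l=2 → 1; l=3 → 1.
Total orbitals: 1 + 1 = 2.

2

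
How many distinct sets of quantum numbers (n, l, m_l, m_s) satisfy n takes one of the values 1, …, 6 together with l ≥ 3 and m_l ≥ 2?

32

Work shell by shell — for each n, count the (l, m_l) pairs that satisfy l ≥ 3 and m_l ≥ 2:
n=4 → 2; n=5 → 5; n=6 → 9.
Orbitals: 2 + 5 + 9 = 16. Including both spin states (m_s = ±1/2) gives 2 × 16 = 32 states.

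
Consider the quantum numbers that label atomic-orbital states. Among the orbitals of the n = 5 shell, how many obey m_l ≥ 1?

The n = 5 shell has l = 0 through 4; check each.
Contributions: l=1 → 1; l=2 → 2; l=3 → 3; l=4 → 4.
Total orbitals: 1 + 2 + 3 + 4 = 10.

10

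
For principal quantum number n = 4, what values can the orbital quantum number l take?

l is an integer with 0 ≤ l ≤ n−1, so for n = 4: l = 0, 1, 2, 3.

0, 1, 2, 3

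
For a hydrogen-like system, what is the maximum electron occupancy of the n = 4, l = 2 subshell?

A subshell with l = 2 has 2l+1 = 5 orbitals, each holding 2 electrons (spin ±1/2), so 5 × 2 = 10.

10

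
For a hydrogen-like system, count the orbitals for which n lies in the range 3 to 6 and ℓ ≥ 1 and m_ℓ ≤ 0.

48

Per-shell orbital counts meeting the constraint:
n=3 → 5; n=4 → 9; n=5 → 14; n=6 → 20.
Total orbitals: 5 + 9 + 14 + 20 = 48.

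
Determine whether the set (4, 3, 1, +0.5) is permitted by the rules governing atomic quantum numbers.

Allowed

n = 4 is a positive integer. l = 3 satisfies 0 ≤ l ≤ n−1 = 3. m_l = 1 lies in the range −l … +l (here −3 … 3). m_s = +1/2 is one of ±1/2.
All four constraints are satisfied.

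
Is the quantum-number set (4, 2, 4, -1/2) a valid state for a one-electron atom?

The magnetic quantum number must satisfy −l ≤ m_l ≤ l. With l = 2, m_l can only be -2, -1, 0, 1, 2, so m_l = 4 is forbidden.

No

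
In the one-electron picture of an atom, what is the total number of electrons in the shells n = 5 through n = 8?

348

Shell n has n² orbitals: 5²=25 + 6²=36 + 7²=49 + 8²=64 = 174 orbitals.
Two spin states per orbital: 2 × 174 = 348 electrons.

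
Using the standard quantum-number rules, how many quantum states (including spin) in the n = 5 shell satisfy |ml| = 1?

16

The n = 5 shell has l = 0 through 4; check each.
Orbitals with |ml| = 1, by l: l=1 → 2; l=2 → 2; l=3 → 2; l=4 → 2.
Orbitals: 2 + 2 + 2 + 2 = 8. Each orbital carries two spin states, so 8 × 2 = 16 states.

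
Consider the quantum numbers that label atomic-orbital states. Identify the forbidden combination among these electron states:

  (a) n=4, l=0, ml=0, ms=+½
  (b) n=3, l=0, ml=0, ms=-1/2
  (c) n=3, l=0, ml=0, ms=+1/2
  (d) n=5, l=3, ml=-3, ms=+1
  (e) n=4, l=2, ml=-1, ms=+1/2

(d) has ms = +1, but an electron's spin must be ±1/2.
The remaining sets (a), (b), (c), (e) satisfy all four rules.

(d)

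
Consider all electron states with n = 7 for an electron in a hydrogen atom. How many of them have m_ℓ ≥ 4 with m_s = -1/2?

Go through ℓ = 0, …, 6 (the values permitted for n = 7).
Per ℓ-value: ℓ=4 → 1; ℓ=5 → 2; ℓ=6 → 3.
Orbitals: 1 + 2 + 3 = 6. With m_s fixed to a single value there is one state per orbital, giving 6 states.

6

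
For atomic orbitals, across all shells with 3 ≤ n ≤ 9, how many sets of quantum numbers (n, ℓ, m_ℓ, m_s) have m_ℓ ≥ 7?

Count contributing orbitals for each principal shell:
n=8 → 1; n=9 → 3.
Orbitals: 1 + 3 = 4. Including both spin states (m_s = ±1/2) gives 2 × 4 = 8 states.

8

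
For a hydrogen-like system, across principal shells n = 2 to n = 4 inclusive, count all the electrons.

Shell n has n² orbitals: 2²=4 + 3²=9 + 4²=16 = 29 orbitals.
Two spin states per orbital: 2 × 29 = 58 electrons.

58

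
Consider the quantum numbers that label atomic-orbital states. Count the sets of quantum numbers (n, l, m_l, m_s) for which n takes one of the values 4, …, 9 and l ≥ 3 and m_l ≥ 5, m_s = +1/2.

20

Count contributing orbitals for each principal shell:
n=6 → 1; n=7 → 3; n=8 → 6; n=9 → 10.
Orbitals: 1 + 3 + 6 + 10 = 20. With m_s fixed to +1/2 there is one state per orbital, so 20 states.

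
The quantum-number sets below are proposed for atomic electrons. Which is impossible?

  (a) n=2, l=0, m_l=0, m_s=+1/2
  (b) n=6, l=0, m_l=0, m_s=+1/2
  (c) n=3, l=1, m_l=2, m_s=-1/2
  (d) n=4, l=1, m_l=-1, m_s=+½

(c) has |m_l| = 2 > l = 1, violating −l ≤ m_l ≤ l.
The remaining sets (a), (b), (d) satisfy all four rules.

(c)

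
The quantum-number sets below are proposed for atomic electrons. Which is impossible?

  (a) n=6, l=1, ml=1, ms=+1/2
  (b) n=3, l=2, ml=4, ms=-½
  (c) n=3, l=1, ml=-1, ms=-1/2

(b)

(b) has |ml| = 4 > l = 2, violating −l ≤ ml ≤ l.
The remaining sets (a), (c) satisfy all four rules.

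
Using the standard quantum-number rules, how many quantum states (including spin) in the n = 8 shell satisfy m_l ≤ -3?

30

For n = 8, l ranges over 0 … 7.
Orbitals with m_l ≤ -3, by l: l=3 → 1; l=4 → 2; l=5 → 3; l=6 → 4; l=7 → 5.
Orbitals: 1 + 2 + 3 + 4 + 5 = 15. Each orbital carries two spin states, so 15 × 2 = 30 states.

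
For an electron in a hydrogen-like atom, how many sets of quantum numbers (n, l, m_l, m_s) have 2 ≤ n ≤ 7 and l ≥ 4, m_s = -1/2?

62

Work shell by shell — for each n, count the (l, m_l) pairs that satisfy l ≥ 4:
n=5 → 9; n=6 → 20; n=7 → 33.
Orbitals: 9 + 20 + 33 = 62. With m_s fixed to -1/2 there is one state per orbital, so 62 states.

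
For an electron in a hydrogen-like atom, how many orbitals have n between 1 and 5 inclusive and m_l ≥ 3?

4

Work shell by shell — for each n, count the (l, m_l) pairs that satisfy m_l ≥ 3:
n=4 → 1; n=5 → 3.
Total orbitals: 1 + 3 = 4.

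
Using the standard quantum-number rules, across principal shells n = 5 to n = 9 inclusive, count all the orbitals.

Shell n has n² orbitals: 5²=25 + 6²=36 + 7²=49 + 8²=64 + 9²=81 = 255 orbitals.

255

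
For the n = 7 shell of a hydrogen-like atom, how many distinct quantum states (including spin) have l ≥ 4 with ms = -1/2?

Go through l = 0, …, 6 (the values permitted for n = 7).
Contributions: l=4 → 9; l=5 → 11; l=6 → 13.
Orbitals: 9 + 11 + 13 = 33. With ms fixed to a single value there is one state per orbital, giving 33 states.

33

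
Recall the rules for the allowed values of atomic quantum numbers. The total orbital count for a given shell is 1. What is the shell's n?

n = 1

n² = 1 ⇒ n = 1.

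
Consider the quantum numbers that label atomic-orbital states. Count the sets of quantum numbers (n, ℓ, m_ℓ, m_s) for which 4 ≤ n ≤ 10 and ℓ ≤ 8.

704

Go shell by shell, enumerating (ℓ, m_ℓ) with ℓ ≤ 8:
n=4 → 16; n=5 → 25; n=6 → 36; n=7 → 49; n=8 → 64; n=9 → 81; n=10 → 81.
Orbitals: 16 + 25 + 36 + 49 + 64 + 81 + 81 = 352. Including both spin states (m_s = ±1/2) gives 2 × 352 = 704 states.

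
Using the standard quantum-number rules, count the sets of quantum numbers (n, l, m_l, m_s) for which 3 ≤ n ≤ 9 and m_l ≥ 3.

112

Work shell by shell — for each n, count the (l, m_l) pairs that satisfy m_l ≥ 3:
n=4 → 1; n=5 → 3; n=6 → 6; n=7 → 10; n=8 → 15; n=9 → 21.
Orbitals: 1 + 3 + 6 + 10 + 15 + 21 = 56. Including both spin states (m_s = ±1/2) gives 2 × 56 = 112 states.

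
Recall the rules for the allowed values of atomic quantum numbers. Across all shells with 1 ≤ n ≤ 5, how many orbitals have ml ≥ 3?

Per-shell orbital counts meeting the constraint:
n=4 → 1; n=5 → 3.
Total orbitals: 1 + 3 = 4.

4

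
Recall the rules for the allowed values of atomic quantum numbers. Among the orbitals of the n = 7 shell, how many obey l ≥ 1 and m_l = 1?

With n = 7 the allowed l are 0, 1, …, 6.
The (l, m_l) pairs meeting l ≥ 1 and m_l = 1 give: l=1 → 1; l=2 → 1; l=3 → 1; l=4 → 1; l=5 → 1; l=6 → 1.
Total orbitals: 1 + 1 + 1 + 1 + 1 + 1 = 6.

6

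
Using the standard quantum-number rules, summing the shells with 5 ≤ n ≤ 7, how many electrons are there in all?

220

Shell n has n² orbitals: 5²=25 + 6²=36 + 7²=49 = 110 orbitals.
Two spin states per orbital: 2 × 110 = 220 electrons.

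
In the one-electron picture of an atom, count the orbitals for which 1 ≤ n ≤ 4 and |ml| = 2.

6

Per-shell orbital counts meeting the constraint:
n=3 → 2; n=4 → 4.
Total orbitals: 2 + 4 = 6.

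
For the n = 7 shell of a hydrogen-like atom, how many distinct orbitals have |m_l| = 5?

4

For n = 7, l ranges over 0 … 6.
Orbitals with |m_l| = 5, by l: l=5 → 2; l=6 → 2.
Total orbitals: 2 + 2 = 4.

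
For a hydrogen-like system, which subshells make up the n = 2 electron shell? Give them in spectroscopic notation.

For n = 2, l runs from 0 to 1. In spectroscopic notation l = 0,1,2,… ↔ s,p,d,f,g,h,i, so the subshells are 2s, 2p.

2s, 2p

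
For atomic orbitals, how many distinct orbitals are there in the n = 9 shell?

81

The n = 9 shell contains n² = 9² = 81 orbitals.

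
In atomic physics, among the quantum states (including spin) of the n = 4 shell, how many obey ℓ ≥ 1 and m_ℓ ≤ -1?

12

The n = 4 shell has ℓ = 0 through 3; check each.
Orbitals with ℓ ≥ 1 and m_ℓ ≤ -1, by ℓ: ℓ=1 → 1; ℓ=2 → 2; ℓ=3 → 3.
Orbitals: 1 + 2 + 3 = 6. Each orbital carries two spin states, so 6 × 2 = 12 states.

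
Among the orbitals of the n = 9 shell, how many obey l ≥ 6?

45

With n = 9 the allowed l are 0, 1, …, 8.
Orbitals with l ≥ 6, by l: l=6 → 13; l=7 → 15; l=8 → 17.
Total orbitals: 13 + 15 + 17 = 45.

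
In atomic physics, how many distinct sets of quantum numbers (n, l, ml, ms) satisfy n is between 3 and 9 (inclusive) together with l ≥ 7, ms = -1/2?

47

Treat each shell separately and count matching orbitals:
n=8 → 15; n=9 → 32.
Orbitals: 15 + 32 = 47. With ms fixed to -1/2 there is one state per orbital, so 47 states.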